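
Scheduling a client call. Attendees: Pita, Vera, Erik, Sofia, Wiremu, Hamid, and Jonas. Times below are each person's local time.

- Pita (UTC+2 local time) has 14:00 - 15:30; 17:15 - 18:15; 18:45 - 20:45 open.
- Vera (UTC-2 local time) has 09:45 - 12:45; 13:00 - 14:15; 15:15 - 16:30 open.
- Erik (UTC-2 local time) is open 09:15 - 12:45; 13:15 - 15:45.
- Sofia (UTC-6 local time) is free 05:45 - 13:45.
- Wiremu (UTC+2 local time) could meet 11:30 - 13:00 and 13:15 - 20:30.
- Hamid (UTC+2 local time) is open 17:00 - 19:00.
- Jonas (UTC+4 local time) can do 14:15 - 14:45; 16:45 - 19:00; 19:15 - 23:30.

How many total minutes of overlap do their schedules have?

60

Pita in UTC: 12:00-13:30, 15:15-16:15, 16:45-18:45 (subtract 2h to convert from UTC+2).
Vera in UTC: 11:45-14:45, 15:00-16:15, 17:15-18:30 (add 2h to convert from UTC-2).
Erik in UTC: 11:15-14:45, 15:15-17:45 (add 2h to convert from UTC-2).
Sofia in UTC: 11:45-19:45 (add 6h to convert from UTC-6).
Wiremu in UTC: 09:30-11:00, 11:15-18:30 (subtract 2h to convert from UTC+2).
Hamid in UTC: 15:00-17:00 (subtract 2h to convert from UTC+2).
Jonas in UTC: 10:15-10:45, 12:45-15:00, 15:15-19:30 (subtract 4h to convert from UTC+4).
Pita ∩ Vera: 12:00-13:30, 15:15-16:15, 17:15-18:30.
Pita ∩ Vera ∩ Erik: 12:00-13:30, 15:15-16:15, 17:15-17:45.
Pita ∩ Vera ∩ Erik ∩ Sofia: 12:00-13:30, 15:15-16:15, 17:15-17:45.
Pita ∩ Vera ∩ Erik ∩ Sofia ∩ Wiremu: 12:00-13:30, 15:15-16:15, 17:15-17:45.
Pita ∩ Vera ∩ Erik ∩ Sofia ∩ Wiremu ∩ Hamid: 15:15-16:15.
Pita ∩ Vera ∩ Erik ∩ Sofia ∩ Wiremu ∩ Hamid ∩ Jonas: 15:15-16:15.
That's a single block of 60 minutes.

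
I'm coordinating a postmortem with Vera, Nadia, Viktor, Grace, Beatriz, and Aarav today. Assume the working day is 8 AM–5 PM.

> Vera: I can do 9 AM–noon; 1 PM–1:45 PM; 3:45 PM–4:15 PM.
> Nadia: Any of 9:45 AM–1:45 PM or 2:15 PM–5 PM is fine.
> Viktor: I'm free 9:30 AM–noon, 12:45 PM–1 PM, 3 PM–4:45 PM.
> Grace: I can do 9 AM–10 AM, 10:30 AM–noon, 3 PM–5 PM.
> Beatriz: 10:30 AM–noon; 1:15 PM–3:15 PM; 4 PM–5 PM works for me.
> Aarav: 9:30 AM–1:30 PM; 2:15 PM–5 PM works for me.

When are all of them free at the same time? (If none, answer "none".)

Vera ∩ Nadia: 09:45-12:00, 13:00-13:45, 15:45-16:15.
Vera ∩ Nadia ∩ Viktor: 09:45-12:00, 15:45-16:15.
Vera ∩ Nadia ∩ Viktor ∩ Grace: 09:45-10:00, 10:30-12:00, 15:45-16:15.
Vera ∩ Nadia ∩ Viktor ∩ Grace ∩ Beatriz: 10:30-12:00, 16:00-16:15.
Vera ∩ Nadia ∩ Viktor ∩ Grace ∩ Beatriz ∩ Aarav: 10:30-12:00, 16:00-16:15.
So the common availability across everyone is 10:30-12:00, 16:00-16:15.

10:30-12:00, 16:00-16:15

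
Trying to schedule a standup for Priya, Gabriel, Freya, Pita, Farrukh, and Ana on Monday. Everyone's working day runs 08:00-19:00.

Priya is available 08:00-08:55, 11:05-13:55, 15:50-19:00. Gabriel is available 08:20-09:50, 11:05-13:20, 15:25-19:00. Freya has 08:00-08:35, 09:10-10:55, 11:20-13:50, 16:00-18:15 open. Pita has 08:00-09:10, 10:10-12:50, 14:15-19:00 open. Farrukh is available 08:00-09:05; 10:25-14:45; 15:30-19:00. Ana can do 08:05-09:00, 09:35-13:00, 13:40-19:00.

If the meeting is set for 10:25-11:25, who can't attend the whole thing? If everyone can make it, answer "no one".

Freya, Gabriel, Priya

Priya: not fully free for 10:25-11:25. Gabriel: not fully free for 10:25-11:25. Freya: not fully free for 10:25-11:25. Pita: free for 10:25-11:25. Farrukh: free for 10:25-11:25. Ana: free for 10:25-11:25.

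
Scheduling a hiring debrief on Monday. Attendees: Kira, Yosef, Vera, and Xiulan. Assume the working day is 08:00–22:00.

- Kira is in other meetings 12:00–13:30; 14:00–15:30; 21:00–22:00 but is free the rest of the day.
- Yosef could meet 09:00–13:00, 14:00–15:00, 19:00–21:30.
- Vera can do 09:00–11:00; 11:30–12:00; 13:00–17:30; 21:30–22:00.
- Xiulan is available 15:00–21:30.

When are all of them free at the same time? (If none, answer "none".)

none

Kira free: 08:00-12:00, 13:30-14:00, 15:30-21:00 (invert busy blocks within the working day).
Yosef free: 09:00-13:00, 14:00-15:00, 19:00-21:30.
Vera free: 09:00-11:00, 11:30-12:00, 13:00-17:30, 21:30-22:00.
Xiulan free: 15:00-21:30.
Kira ∩ Yosef: 09:00-12:00, 19:00-21:00.
Kira ∩ Yosef ∩ Vera: 09:00-11:00, 11:30-12:00.
Kira ∩ Yosef ∩ Vera ∩ Xiulan: ∅.
There is no time when everyone is free.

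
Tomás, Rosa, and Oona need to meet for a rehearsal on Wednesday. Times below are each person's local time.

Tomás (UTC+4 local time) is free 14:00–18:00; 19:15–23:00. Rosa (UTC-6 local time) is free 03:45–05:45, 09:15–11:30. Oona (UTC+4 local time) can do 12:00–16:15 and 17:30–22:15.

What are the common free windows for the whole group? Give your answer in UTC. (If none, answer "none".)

Tomás in UTC: 10:00-14:00, 15:15-19:00 (subtract 4h to convert from UTC+4).
Rosa in UTC: 09:45-11:45, 15:15-17:30 (add 6h to convert from UTC-6).
Oona in UTC: 08:00-12:15, 13:30-18:15 (subtract 4h to convert from UTC+4).
Tomás ∩ Rosa: 10:00-11:45, 15:15-17:30.
Tomás ∩ Rosa ∩ Oona: 10:00-11:45, 15:15-17:30.
Those are the intersection windows.

10:00-11:45, 15:15-17:30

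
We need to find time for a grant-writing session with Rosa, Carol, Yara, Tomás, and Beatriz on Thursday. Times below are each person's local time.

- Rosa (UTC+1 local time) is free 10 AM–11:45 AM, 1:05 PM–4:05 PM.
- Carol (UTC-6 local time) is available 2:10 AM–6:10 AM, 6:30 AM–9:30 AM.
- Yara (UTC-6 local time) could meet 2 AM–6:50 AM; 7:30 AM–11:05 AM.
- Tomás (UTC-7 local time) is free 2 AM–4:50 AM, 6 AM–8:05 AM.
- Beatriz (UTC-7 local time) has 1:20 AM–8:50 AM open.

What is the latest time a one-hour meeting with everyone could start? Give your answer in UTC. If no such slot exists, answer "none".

14:05

Rosa in UTC: 09:00-10:45, 12:05-15:05 (subtract 1h to convert from UTC+1).
Carol in UTC: 08:10-12:10, 12:30-15:30 (add 6h to convert from UTC-6).
Yara in UTC: 08:00-12:50, 13:30-17:05 (add 6h to convert from UTC-6).
Tomás in UTC: 09:00-11:50, 13:00-15:05 (add 7h to convert from UTC-7).
Beatriz in UTC: 08:20-15:50 (add 7h to convert from UTC-7).
Rosa ∩ Carol: 09:00-10:45, 12:05-12:10, 12:30-15:05.
Rosa ∩ Carol ∩ Yara: 09:00-10:45, 12:05-12:10, 12:30-12:50, 13:30-15:05.
Rosa ∩ Carol ∩ Yara ∩ Tomás: 09:00-10:45, 13:30-15:05.
Rosa ∩ Carol ∩ Yara ∩ Tomás ∩ Beatriz: 09:00-10:45, 13:30-15:05.
The last common window of at least 60 minutes is 13:30-15:05; a 60-minute meeting can start as late as 14:05 and still end by 15:05.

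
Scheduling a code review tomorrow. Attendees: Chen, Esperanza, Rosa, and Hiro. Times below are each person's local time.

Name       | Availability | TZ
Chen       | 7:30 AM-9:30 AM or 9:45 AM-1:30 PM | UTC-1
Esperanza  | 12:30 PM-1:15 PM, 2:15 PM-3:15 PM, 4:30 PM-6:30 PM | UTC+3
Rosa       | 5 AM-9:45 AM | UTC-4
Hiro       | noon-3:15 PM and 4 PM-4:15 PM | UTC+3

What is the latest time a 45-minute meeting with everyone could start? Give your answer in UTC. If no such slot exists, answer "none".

11:30

Chen in UTC: 08:30-10:30, 10:45-14:30 (add 1h to convert from UTC-1).
Esperanza in UTC: 09:30-10:15, 11:15-12:15, 13:30-15:30 (subtract 3h to convert from UTC+3).
Rosa in UTC: 09:00-13:45 (add 4h to convert from UTC-4).
Hiro in UTC: 09:00-12:15, 13:00-13:15 (subtract 3h to convert from UTC+3).
Chen ∩ Esperanza: 09:30-10:15, 11:15-12:15, 13:30-14:30.
Chen ∩ Esperanza ∩ Rosa: 09:30-10:15, 11:15-12:15, 13:30-13:45.
Chen ∩ Esperanza ∩ Rosa ∩ Hiro: 09:30-10:15, 11:15-12:15.
Those are the intersection windows.
The last common window of at least 45 minutes is 11:15-12:15; a 45-minute meeting can start as late as 11:30 and still end by 12:15.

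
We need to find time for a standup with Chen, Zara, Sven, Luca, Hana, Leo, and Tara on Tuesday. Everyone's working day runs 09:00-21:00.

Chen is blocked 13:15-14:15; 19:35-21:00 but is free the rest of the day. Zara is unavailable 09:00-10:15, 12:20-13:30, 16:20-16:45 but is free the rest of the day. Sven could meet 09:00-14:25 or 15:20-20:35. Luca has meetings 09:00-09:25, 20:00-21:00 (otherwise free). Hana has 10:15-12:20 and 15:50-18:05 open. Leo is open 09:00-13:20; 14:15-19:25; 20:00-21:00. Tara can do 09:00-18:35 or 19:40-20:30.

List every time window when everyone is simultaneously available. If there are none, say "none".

Chen free: 09:00-13:15, 14:15-19:35 (invert busy blocks within the working day).
Zara free: 10:15-12:20, 13:30-16:20, 16:45-21:00 (invert busy blocks within the working day).
Sven free: 09:00-14:25, 15:20-20:35.
Luca free: 09:25-20:00 (invert busy blocks within the working day).
Hana free: 10:15-12:20, 15:50-18:05.
Leo free: 09:00-13:20, 14:15-19:25, 20:00-21:00.
Tara free: 09:00-18:35, 19:40-20:30.
Chen ∩ Zara: 10:15-12:20, 14:15-16:20, 16:45-19:35.
Chen ∩ Zara ∩ Sven: 10:15-12:20, 14:15-14:25, 15:20-16:20, 16:45-19:35.
Chen ∩ Zara ∩ Sven ∩ Luca: 10:15-12:20, 14:15-14:25, 15:20-16:20, 16:45-19:35.
Chen ∩ Zara ∩ Sven ∩ Luca ∩ Hana: 10:15-12:20, 15:50-16:20, 16:45-18:05.
Chen ∩ Zara ∩ Sven ∩ Luca ∩ Hana ∩ Leo: 10:15-12:20, 15:50-16:20, 16:45-18:05.
Chen ∩ Zara ∩ Sven ∩ Luca ∩ Hana ∩ Leo ∩ Tara: 10:15-12:20, 15:50-16:20, 16:45-18:05.

10:15-12:20, 15:50-16:20, 16:45-18:05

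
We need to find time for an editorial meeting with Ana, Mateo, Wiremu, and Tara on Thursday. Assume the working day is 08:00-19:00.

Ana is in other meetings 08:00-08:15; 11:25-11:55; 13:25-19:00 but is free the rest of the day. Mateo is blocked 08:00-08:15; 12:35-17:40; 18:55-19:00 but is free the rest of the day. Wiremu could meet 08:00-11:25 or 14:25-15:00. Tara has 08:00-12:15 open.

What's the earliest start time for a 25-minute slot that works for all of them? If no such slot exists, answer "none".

Ana free: 08:15-11:25, 11:55-13:25 (invert busy blocks within the working day).
Mateo free: 08:15-12:35, 17:40-18:55 (invert busy blocks within the working day).
Wiremu free: 08:00-11:25, 14:25-15:00.
Tara free: 08:00-12:15.
Ana ∩ Mateo: 08:15-11:25, 11:55-12:35.
Ana ∩ Mateo ∩ Wiremu: 08:15-11:25.
Ana ∩ Mateo ∩ Wiremu ∩ Tara: 08:15-11:25.
The first common window of at least 25 minutes is 08:15-11:25, so the earliest start is 08:15.

08:15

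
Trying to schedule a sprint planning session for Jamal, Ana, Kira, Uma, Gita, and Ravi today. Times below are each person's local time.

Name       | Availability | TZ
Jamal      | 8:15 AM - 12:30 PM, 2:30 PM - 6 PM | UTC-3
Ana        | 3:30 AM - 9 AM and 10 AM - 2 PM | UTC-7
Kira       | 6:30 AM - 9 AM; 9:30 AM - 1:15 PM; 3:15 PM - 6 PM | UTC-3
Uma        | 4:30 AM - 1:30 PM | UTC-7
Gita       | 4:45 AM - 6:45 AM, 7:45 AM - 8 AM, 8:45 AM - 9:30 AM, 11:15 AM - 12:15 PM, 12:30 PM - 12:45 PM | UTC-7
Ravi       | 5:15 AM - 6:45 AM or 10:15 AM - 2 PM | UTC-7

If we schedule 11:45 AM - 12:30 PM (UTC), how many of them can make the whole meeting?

Jamal in UTC: 11:15-15:30, 17:30-21:00 (add 3h to convert from UTC-3).
Ana in UTC: 10:30-16:00, 17:00-21:00 (add 7h to convert from UTC-7).
Kira in UTC: 09:30-12:00, 12:30-16:15, 18:15-21:00 (add 3h to convert from UTC-3).
Uma in UTC: 11:30-20:30 (add 7h to convert from UTC-7).
Gita in UTC: 11:45-13:45, 14:45-15:00, 15:45-16:30, 18:15-19:15, 19:30-19:45 (add 7h to convert from UTC-7).
Ravi in UTC: 12:15-13:45, 17:15-21:00 (add 7h to convert from UTC-7).
Jamal, Ana, Uma, and Gita can make the full 11:45-12:30 slot — that's 4.

4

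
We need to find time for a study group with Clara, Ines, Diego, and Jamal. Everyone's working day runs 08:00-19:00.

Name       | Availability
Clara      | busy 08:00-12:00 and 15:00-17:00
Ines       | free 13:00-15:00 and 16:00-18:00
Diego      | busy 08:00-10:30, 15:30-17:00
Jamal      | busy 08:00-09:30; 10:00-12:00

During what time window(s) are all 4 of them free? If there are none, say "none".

Clara free: 12:00-15:00, 17:00-19:00 (invert busy blocks within the working day).
Ines free: 13:00-15:00, 16:00-18:00.
Diego free: 10:30-15:30, 17:00-19:00 (invert busy blocks within the working day).
Jamal free: 09:30-10:00, 12:00-19:00 (invert busy blocks within the working day).
Clara ∩ Ines: 13:00-15:00, 17:00-18:00.
Clara ∩ Ines ∩ Diego: 13:00-15:00, 17:00-18:00.
Clara ∩ Ines ∩ Diego ∩ Jamal: 13:00-15:00, 17:00-18:00.

13:00-15:00, 17:00-18:00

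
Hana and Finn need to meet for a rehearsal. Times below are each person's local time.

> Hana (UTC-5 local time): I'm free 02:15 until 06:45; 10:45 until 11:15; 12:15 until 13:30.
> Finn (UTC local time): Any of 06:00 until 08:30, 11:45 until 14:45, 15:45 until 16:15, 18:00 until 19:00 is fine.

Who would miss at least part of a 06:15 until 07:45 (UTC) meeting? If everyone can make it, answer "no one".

Hana

Hana in UTC: 07:15-11:45, 15:45-16:15, 17:15-18:30 (add 5h to convert from UTC-5).
Finn in UTC: 06:00-08:30, 11:45-14:45, 15:45-16:15, 18:00-19:00.
Hana: not fully free for 06:15-07:45. Finn: free for 06:15-07:45.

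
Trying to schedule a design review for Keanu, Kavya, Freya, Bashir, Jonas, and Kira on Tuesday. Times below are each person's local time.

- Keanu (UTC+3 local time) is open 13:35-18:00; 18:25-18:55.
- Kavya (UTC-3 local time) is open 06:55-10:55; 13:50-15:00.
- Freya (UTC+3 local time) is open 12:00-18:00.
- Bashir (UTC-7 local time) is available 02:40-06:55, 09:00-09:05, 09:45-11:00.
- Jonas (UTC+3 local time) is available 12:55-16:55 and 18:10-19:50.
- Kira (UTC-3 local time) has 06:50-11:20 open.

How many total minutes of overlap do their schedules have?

200

Keanu in UTC: 10:35-15:00, 15:25-15:55 (subtract 3h to convert from UTC+3).
Kavya in UTC: 09:55-13:55, 16:50-18:00 (add 3h to convert from UTC-3).
Freya in UTC: 09:00-15:00 (subtract 3h to convert from UTC+3).
Bashir in UTC: 09:40-13:55, 16:00-16:05, 16:45-18:00 (add 7h to convert from UTC-7).
Jonas in UTC: 09:55-13:55, 15:10-16:50 (subtract 3h to convert from UTC+3).
Kira in UTC: 09:50-14:20 (add 3h to convert from UTC-3).
Keanu ∩ Kavya: 10:35-13:55.
Keanu ∩ Kavya ∩ Freya: 10:35-13:55.
Keanu ∩ Kavya ∩ Freya ∩ Bashir: 10:35-13:55.
Keanu ∩ Kavya ∩ Freya ∩ Bashir ∩ Jonas: 10:35-13:55.
Keanu ∩ Kavya ∩ Freya ∩ Bashir ∩ Jonas ∩ Kira: 10:35-13:55.
Those are the intersection windows.
That's a single block of 200 minutes.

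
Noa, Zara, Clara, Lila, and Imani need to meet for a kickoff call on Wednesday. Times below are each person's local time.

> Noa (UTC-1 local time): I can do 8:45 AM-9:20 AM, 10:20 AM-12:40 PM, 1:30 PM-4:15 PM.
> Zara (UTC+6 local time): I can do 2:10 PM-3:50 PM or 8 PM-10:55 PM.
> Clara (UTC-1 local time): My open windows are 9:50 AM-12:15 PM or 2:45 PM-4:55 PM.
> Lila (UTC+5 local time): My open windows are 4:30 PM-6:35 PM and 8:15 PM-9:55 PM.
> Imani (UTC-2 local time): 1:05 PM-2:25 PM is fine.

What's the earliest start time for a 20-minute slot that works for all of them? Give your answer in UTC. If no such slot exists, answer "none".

Noa in UTC: 09:45-10:20, 11:20-13:40, 14:30-17:15 (add 1h to convert from UTC-1).
Zara in UTC: 08:10-09:50, 14:00-16:55 (subtract 6h to convert from UTC+6).
Clara in UTC: 10:50-13:15, 15:45-17:55 (add 1h to convert from UTC-1).
Lila in UTC: 11:30-13:35, 15:15-16:55 (subtract 5h to convert from UTC+5).
Imani in UTC: 15:05-16:25 (add 2h to convert from UTC-2).
Noa ∩ Zara: 09:45-09:50, 14:30-16:55.
Noa ∩ Zara ∩ Clara: 15:45-16:55.
Noa ∩ Zara ∩ Clara ∩ Lila: 15:45-16:55.
Noa ∩ Zara ∩ Clara ∩ Lila ∩ Imani: 15:45-16:25.
So the common availability across everyone is 15:45-16:25.
The first common window of at least 20 minutes is 15:45-16:25, so the earliest start is 15:45.

15:45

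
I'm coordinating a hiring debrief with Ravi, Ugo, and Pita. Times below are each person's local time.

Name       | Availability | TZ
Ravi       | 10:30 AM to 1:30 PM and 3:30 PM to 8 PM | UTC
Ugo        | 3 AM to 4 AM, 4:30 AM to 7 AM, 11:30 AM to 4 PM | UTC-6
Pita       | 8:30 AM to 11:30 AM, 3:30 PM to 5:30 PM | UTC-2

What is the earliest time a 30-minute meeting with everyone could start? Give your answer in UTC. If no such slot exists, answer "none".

Ravi in UTC: 10:30-13:30, 15:30-20:00.
Ugo in UTC: 09:00-10:00, 10:30-13:00, 17:30-22:00 (add 6h to convert from UTC-6).
Pita in UTC: 10:30-13:30, 17:30-19:30 (add 2h to convert from UTC-2).
Ravi ∩ Ugo: 10:30-13:00, 17:30-20:00.
Ravi ∩ Ugo ∩ Pita: 10:30-13:00, 17:30-19:30.
The first common window of at least 30 minutes is 10:30-13:00, so the earliest start is 10:30.

10:30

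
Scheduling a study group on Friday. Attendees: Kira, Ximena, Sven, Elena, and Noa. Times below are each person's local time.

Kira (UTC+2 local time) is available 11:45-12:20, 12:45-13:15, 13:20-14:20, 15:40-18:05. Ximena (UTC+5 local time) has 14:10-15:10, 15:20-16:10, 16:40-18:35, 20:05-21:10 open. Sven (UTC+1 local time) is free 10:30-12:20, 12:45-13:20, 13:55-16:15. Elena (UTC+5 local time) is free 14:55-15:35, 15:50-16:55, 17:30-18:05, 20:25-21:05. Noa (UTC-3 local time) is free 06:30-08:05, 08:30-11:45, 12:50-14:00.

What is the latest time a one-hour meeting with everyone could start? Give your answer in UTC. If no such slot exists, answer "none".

none

Kira in UTC: 09:45-10:20, 10:45-11:15, 11:20-12:20, 13:40-16:05 (subtract 2h to convert from UTC+2).
Ximena in UTC: 09:10-10:10, 10:20-11:10, 11:40-13:35, 15:05-16:10 (subtract 5h to convert from UTC+5).
Sven in UTC: 09:30-11:20, 11:45-12:20, 12:55-15:15 (subtract 1h to convert from UTC+1).
Elena in UTC: 09:55-10:35, 10:50-11:55, 12:30-13:05, 15:25-16:05 (subtract 5h to convert from UTC+5).
Noa in UTC: 09:30-11:05, 11:30-14:45, 15:50-17:00 (add 3h to convert from UTC-3).
Kira ∩ Ximena: 09:45-10:10, 10:45-11:10, 11:40-12:20, 15:05-16:05.
Kira ∩ Ximena ∩ Sven: 09:45-10:10, 10:45-11:10, 11:45-12:20, 15:05-15:15.
Kira ∩ Ximena ∩ Sven ∩ Elena: 09:55-10:10, 10:50-11:10, 11:45-11:55.
Kira ∩ Ximena ∩ Sven ∩ Elena ∩ Noa: 09:55-10:10, 10:50-11:05, 11:45-11:55.
So the common availability across everyone is 09:55-10:10, 10:50-11:05, 11:45-11:55.
No common window is at least 60 minutes long.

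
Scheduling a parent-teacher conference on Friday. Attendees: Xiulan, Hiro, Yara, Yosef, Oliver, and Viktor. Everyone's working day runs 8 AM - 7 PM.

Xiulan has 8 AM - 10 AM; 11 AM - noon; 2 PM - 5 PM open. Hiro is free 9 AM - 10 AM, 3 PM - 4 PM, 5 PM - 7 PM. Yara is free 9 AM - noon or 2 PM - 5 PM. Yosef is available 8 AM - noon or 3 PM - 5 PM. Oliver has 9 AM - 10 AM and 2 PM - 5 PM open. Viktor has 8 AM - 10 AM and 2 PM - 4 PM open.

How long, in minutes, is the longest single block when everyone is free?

60

Xiulan ∩ Hiro: 09:00-10:00, 15:00-16:00.
Xiulan ∩ Hiro ∩ Yara: 09:00-10:00, 15:00-16:00.
Xiulan ∩ Hiro ∩ Yara ∩ Yosef: 09:00-10:00, 15:00-16:00.
Xiulan ∩ Hiro ∩ Yara ∩ Yosef ∩ Oliver: 09:00-10:00, 15:00-16:00.
Xiulan ∩ Hiro ∩ Yara ∩ Yosef ∩ Oliver ∩ Viktor: 09:00-10:00, 15:00-16:00.
The longest is 09:00-10:00 at 60 minutes.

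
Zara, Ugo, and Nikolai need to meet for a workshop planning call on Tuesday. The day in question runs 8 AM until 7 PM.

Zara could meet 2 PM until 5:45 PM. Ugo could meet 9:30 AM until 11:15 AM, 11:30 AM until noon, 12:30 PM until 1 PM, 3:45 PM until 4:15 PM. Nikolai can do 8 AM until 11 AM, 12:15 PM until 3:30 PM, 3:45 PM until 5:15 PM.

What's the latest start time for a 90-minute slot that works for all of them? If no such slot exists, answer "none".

none

Zara ∩ Ugo: 15:45-16:15.
Zara ∩ Ugo ∩ Nikolai: 15:45-16:15.
No common window is at least 90 minutes long.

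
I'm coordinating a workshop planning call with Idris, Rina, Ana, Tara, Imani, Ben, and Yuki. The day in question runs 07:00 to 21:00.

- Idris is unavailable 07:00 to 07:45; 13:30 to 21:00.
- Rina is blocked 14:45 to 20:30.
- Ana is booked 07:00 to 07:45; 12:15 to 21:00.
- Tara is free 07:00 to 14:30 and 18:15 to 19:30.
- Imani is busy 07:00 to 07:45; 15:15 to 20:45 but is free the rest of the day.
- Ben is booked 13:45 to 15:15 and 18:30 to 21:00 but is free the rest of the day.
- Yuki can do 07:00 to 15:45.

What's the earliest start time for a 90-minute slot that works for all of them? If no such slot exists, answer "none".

07:45

Idris free: 07:45-13:30 (invert busy blocks within the working day).
Rina free: 07:00-14:45, 20:30-21:00 (invert busy blocks within the working day).
Ana free: 07:45-12:15 (invert busy blocks within the working day).
Tara free: 07:00-14:30, 18:15-19:30.
Imani free: 07:45-15:15, 20:45-21:00 (invert busy blocks within the working day).
Ben free: 07:00-13:45, 15:15-18:30 (invert busy blocks within the working day).
Yuki free: 07:00-15:45.
Idris ∩ Rina: 07:45-13:30.
Idris ∩ Rina ∩ Ana: 07:45-12:15.
Idris ∩ Rina ∩ Ana ∩ Tara: 07:45-12:15.
Idris ∩ Rina ∩ Ana ∩ Tara ∩ Imani: 07:45-12:15.
Idris ∩ Rina ∩ Ana ∩ Tara ∩ Imani ∩ Ben: 07:45-12:15.
Idris ∩ Rina ∩ Ana ∩ Tara ∩ Imani ∩ Ben ∩ Yuki: 07:45-12:15.
The first common window of at least 90 minutes is 07:45-12:15, so the earliest start is 07:45.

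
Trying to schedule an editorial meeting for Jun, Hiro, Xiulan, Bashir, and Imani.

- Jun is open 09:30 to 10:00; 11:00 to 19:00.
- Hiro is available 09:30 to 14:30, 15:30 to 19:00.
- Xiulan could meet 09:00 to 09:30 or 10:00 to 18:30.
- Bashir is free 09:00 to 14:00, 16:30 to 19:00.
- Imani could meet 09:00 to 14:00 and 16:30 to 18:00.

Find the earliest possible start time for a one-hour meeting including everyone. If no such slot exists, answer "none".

11:00

Jun ∩ Hiro: 09:30-10:00, 11:00-14:30, 15:30-19:00.
Jun ∩ Hiro ∩ Xiulan: 11:00-14:30, 15:30-18:30.
Jun ∩ Hiro ∩ Xiulan ∩ Bashir: 11:00-14:00, 16:30-18:30.
Jun ∩ Hiro ∩ Xiulan ∩ Bashir ∩ Imani: 11:00-14:00, 16:30-18:00.
The first common window of at least 60 minutes is 11:00-14:00, so the earliest start is 11:00.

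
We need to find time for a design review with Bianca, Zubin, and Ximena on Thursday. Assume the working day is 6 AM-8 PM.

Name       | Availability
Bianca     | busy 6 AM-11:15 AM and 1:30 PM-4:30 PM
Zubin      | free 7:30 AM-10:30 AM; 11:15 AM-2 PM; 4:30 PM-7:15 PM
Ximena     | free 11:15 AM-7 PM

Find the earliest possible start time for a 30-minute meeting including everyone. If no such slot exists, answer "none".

Bianca free: 11:15-13:30, 16:30-20:00 (invert busy blocks within the working day).
Zubin free: 07:30-10:30, 11:15-14:00, 16:30-19:15.
Ximena free: 11:15-19:00.
Bianca ∩ Zubin: 11:15-13:30, 16:30-19:15.
Bianca ∩ Zubin ∩ Ximena: 11:15-13:30, 16:30-19:00.
The first common window of at least 30 minutes is 11:15-13:30, so the earliest start is 11:15.

11:15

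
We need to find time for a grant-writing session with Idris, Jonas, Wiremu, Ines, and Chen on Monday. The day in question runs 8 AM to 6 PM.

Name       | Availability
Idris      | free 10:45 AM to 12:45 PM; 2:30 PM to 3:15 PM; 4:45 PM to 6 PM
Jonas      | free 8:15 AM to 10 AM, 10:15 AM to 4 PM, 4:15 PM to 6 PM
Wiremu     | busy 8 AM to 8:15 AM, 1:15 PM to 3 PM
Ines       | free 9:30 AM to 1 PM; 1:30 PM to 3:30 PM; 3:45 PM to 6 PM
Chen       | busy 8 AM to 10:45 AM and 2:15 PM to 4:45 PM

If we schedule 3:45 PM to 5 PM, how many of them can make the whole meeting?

2

Idris free: 10:45-12:45, 14:30-15:15, 16:45-18:00.
Jonas free: 08:15-10:00, 10:15-16:00, 16:15-18:00.
Wiremu free: 08:15-13:15, 15:00-18:00 (invert busy blocks within the working day).
Ines free: 09:30-13:00, 13:30-15:30, 15:45-18:00.
Chen free: 10:45-14:15, 16:45-18:00 (invert busy blocks within the working day).
Wiremu and Ines can make the full 15:45-17:00 slot — that's 2.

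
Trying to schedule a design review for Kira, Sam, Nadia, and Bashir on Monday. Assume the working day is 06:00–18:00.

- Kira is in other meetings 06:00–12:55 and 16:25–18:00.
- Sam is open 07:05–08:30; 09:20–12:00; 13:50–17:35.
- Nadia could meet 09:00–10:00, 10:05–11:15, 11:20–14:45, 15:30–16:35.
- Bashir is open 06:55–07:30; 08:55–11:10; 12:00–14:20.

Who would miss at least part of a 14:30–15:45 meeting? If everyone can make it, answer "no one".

Kira free: 12:55-16:25 (invert busy blocks within the working day).
Sam free: 07:05-08:30, 09:20-12:00, 13:50-17:35.
Nadia free: 09:00-10:00, 10:05-11:15, 11:20-14:45, 15:30-16:35.
Bashir free: 06:55-07:30, 08:55-11:10, 12:00-14:20.
Kira: free for 14:30-15:45. Sam: free for 14:30-15:45. Nadia: not fully free for 14:30-15:45. Bashir: not fully free for 14:30-15:45.

Bashir, Nadia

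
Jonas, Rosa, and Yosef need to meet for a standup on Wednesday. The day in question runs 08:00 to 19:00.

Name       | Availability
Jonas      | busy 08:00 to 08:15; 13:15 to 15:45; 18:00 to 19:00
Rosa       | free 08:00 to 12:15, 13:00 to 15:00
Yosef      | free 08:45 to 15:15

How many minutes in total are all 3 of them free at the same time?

225

Jonas free: 08:15-13:15, 15:45-18:00 (invert busy blocks within the working day).
Rosa free: 08:00-12:15, 13:00-15:00.
Yosef free: 08:45-15:15.
Jonas ∩ Rosa: 08:15-12:15, 13:00-13:15.
Jonas ∩ Rosa ∩ Yosef: 08:45-12:15, 13:00-13:15.
Summing the common windows: 210 + 15 = 225 minutes.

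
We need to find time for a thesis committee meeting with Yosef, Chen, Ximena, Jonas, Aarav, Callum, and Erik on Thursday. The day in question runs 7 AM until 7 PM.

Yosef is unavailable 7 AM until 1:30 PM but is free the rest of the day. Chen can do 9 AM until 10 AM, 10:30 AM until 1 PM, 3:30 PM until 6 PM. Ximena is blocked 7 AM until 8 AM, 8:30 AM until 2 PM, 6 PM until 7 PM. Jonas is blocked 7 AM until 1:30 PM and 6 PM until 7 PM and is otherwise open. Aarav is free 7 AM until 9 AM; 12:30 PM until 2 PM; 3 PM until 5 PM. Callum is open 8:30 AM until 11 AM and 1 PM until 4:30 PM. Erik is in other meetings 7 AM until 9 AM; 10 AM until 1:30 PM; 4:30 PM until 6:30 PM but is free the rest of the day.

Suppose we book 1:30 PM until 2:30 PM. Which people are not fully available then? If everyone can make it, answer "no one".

Aarav, Chen, Ximena

Yosef free: 13:30-19:00 (invert busy blocks within the working day).
Chen free: 09:00-10:00, 10:30-13:00, 15:30-18:00.
Ximena free: 08:00-08:30, 14:00-18:00 (invert busy blocks within the working day).
Jonas free: 13:30-18:00 (invert busy blocks within the working day).
Aarav free: 07:00-09:00, 12:30-14:00, 15:00-17:00.
Callum free: 08:30-11:00, 13:00-16:30.
Erik free: 09:00-10:00, 13:30-16:30, 18:30-19:00 (invert busy blocks within the working day).
Yosef: free for 13:30-14:30. Chen: not fully free for 13:30-14:30. Ximena: not fully free for 13:30-14:30. Jonas: free for 13:30-14:30. Aarav: not fully free for 13:30-14:30. Callum: free for 13:30-14:30. Erik: free for 13:30-14:30.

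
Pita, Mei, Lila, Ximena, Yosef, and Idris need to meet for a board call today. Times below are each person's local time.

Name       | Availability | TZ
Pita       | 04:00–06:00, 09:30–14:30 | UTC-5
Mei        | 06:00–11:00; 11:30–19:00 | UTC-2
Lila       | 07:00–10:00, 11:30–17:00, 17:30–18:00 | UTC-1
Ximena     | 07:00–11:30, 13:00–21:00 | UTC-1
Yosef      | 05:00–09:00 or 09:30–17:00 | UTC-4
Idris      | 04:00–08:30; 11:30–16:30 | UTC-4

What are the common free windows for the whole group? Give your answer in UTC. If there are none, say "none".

Pita in UTC: 09:00-11:00, 14:30-19:30 (add 5h to convert from UTC-5).
Mei in UTC: 08:00-13:00, 13:30-21:00 (add 2h to convert from UTC-2).
Lila in UTC: 08:00-11:00, 12:30-18:00, 18:30-19:00 (add 1h to convert from UTC-1).
Ximena in UTC: 08:00-12:30, 14:00-22:00 (add 1h to convert from UTC-1).
Yosef in UTC: 09:00-13:00, 13:30-21:00 (add 4h to convert from UTC-4).
Idris in UTC: 08:00-12:30, 15:30-20:30 (add 4h to convert from UTC-4).
Pita ∩ Mei: 09:00-11:00, 14:30-19:30.
Pita ∩ Mei ∩ Lila: 09:00-11:00, 14:30-18:00, 18:30-19:00.
Pita ∩ Mei ∩ Lila ∩ Ximena: 09:00-11:00, 14:30-18:00, 18:30-19:00.
Pita ∩ Mei ∩ Lila ∩ Ximena ∩ Yosef: 09:00-11:00, 14:30-18:00, 18:30-19:00.
Pita ∩ Mei ∩ Lila ∩ Ximena ∩ Yosef ∩ Idris: 09:00-11:00, 15:30-18:00, 18:30-19:00.

09:00-11:00, 15:30-18:00, 18:30-19:00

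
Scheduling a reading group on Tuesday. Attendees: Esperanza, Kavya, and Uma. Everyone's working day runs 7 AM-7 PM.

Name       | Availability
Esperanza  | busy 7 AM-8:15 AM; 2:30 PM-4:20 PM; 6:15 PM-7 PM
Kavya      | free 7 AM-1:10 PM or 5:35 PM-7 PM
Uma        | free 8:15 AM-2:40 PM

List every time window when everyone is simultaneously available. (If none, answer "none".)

Esperanza free: 08:15-14:30, 16:20-18:15 (invert busy blocks within the working day).
Kavya free: 07:00-13:10, 17:35-19:00.
Uma free: 08:15-14:40.
Esperanza ∩ Kavya: 08:15-13:10, 17:35-18:15.
Esperanza ∩ Kavya ∩ Uma: 08:15-13:10.
So the common availability across everyone is 08:15-13:10.

08:15-13:10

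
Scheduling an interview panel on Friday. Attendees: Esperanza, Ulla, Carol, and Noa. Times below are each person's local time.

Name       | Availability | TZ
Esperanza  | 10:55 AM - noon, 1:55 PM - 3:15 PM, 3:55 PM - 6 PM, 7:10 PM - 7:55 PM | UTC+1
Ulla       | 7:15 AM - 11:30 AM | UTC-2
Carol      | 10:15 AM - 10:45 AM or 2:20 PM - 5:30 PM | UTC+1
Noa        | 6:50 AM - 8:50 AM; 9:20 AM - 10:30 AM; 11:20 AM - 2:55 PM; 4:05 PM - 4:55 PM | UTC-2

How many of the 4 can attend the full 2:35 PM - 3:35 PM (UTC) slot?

Esperanza in UTC: 09:55-11:00, 12:55-14:15, 14:55-17:00, 18:10-18:55 (subtract 1h to convert from UTC+1).
Ulla in UTC: 09:15-13:30 (add 2h to convert from UTC-2).
Carol in UTC: 09:15-09:45, 13:20-16:30 (subtract 1h to convert from UTC+1).
Noa in UTC: 08:50-10:50, 11:20-12:30, 13:20-16:55, 18:05-18:55 (add 2h to convert from UTC-2).
Carol and Noa can make the full 14:35-15:35 slot — that's 2.

2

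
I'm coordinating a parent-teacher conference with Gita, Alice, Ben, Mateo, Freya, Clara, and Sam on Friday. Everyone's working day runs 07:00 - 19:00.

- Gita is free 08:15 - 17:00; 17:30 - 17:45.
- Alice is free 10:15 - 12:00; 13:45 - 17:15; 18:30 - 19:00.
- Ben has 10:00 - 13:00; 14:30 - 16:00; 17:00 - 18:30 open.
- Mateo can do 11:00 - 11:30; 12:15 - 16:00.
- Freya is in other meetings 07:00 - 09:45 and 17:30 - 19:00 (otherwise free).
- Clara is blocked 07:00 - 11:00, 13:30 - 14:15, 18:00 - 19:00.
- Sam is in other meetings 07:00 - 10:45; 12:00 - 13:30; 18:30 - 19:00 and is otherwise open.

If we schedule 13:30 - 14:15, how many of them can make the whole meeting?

4

Gita free: 08:15-17:00, 17:30-17:45.
Alice free: 10:15-12:00, 13:45-17:15, 18:30-19:00.
Ben free: 10:00-13:00, 14:30-16:00, 17:00-18:30.
Mateo free: 11:00-11:30, 12:15-16:00.
Freya free: 09:45-17:30 (invert busy blocks within the working day).
Clara free: 11:00-13:30, 14:15-18:00 (invert busy blocks within the working day).
Sam free: 10:45-12:00, 13:30-18:30 (invert busy blocks within the working day).
Gita, Mateo, Freya, and Sam can make the full 13:30-14:15 slot — that's 4.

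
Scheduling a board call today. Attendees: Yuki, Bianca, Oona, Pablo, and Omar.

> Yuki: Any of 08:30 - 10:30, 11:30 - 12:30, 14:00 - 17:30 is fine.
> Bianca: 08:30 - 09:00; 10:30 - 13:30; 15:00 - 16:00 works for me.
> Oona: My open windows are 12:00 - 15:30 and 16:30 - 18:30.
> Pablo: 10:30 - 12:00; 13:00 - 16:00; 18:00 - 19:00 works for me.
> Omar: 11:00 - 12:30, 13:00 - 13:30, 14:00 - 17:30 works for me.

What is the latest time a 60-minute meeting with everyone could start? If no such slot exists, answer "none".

Yuki ∩ Bianca: 08:30-09:00, 11:30-12:30, 15:00-16:00.
Yuki ∩ Bianca ∩ Oona: 12:00-12:30, 15:00-15:30.
Yuki ∩ Bianca ∩ Oona ∩ Pablo: 15:00-15:30.
Yuki ∩ Bianca ∩ Oona ∩ Pablo ∩ Omar: 15:00-15:30.
Those are the intersection windows.
No common window is at least 60 minutes long.

none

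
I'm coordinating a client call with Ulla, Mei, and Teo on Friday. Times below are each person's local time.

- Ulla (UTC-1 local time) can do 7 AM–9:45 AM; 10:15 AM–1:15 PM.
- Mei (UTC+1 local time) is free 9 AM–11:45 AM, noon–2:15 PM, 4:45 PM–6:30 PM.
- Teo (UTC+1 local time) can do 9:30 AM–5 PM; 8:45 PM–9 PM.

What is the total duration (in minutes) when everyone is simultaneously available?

Ulla in UTC: 08:00-10:45, 11:15-14:15 (add 1h to convert from UTC-1).
Mei in UTC: 08:00-10:45, 11:00-13:15, 15:45-17:30 (subtract 1h to convert from UTC+1).
Teo in UTC: 08:30-16:00, 19:45-20:00 (subtract 1h to convert from UTC+1).
Ulla ∩ Mei: 08:00-10:45, 11:15-13:15.
Ulla ∩ Mei ∩ Teo: 08:30-10:45, 11:15-13:15.
Summing the common windows: 135 + 120 = 255 minutes.

255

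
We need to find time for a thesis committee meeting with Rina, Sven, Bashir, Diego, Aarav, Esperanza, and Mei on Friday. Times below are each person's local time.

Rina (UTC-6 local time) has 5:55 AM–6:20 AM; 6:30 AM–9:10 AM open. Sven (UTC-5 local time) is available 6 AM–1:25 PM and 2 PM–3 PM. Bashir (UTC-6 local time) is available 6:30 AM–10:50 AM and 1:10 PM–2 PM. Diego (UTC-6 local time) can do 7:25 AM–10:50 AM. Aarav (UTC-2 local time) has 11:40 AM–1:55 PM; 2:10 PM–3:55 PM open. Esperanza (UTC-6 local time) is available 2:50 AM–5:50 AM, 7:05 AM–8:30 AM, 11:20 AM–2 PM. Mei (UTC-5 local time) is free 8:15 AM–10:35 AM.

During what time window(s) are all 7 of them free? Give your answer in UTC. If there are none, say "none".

13:40-14:30

Rina in UTC: 11:55-12:20, 12:30-15:10 (add 6h to convert from UTC-6).
Sven in UTC: 11:00-18:25, 19:00-20:00 (add 5h to convert from UTC-5).
Bashir in UTC: 12:30-16:50, 19:10-20:00 (add 6h to convert from UTC-6).
Diego in UTC: 13:25-16:50 (add 6h to convert from UTC-6).
Aarav in UTC: 13:40-15:55, 16:10-17:55 (add 2h to convert from UTC-2).
Esperanza in UTC: 08:50-11:50, 13:05-14:30, 17:20-20:00 (add 6h to convert from UTC-6).
Mei in UTC: 13:15-15:35 (add 5h to convert from UTC-5).
Rina ∩ Sven: 11:55-12:20, 12:30-15:10.
Rina ∩ Sven ∩ Bashir: 12:30-15:10.
Rina ∩ Sven ∩ Bashir ∩ Diego: 13:25-15:10.
Rina ∩ Sven ∩ Bashir ∩ Diego ∩ Aarav: 13:40-15:10.
Rina ∩ Sven ∩ Bashir ∩ Diego ∩ Aarav ∩ Esperanza: 13:40-14:30.
Rina ∩ Sven ∩ Bashir ∩ Diego ∩ Aarav ∩ Esperanza ∩ Mei: 13:40-14:30.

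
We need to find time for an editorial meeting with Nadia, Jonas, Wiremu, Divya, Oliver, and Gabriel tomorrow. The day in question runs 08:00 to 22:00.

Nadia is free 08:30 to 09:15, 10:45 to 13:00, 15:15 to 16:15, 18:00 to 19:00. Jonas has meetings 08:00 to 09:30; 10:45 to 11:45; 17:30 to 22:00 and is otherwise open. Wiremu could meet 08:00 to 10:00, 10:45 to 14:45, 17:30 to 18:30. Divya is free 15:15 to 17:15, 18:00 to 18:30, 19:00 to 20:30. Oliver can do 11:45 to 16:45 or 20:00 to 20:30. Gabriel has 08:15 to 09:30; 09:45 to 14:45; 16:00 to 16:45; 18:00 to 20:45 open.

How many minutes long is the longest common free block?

Nadia free: 08:30-09:15, 10:45-13:00, 15:15-16:15, 18:00-19:00.
Jonas free: 09:30-10:45, 11:45-17:30 (invert busy blocks within the working day).
Wiremu free: 08:00-10:00, 10:45-14:45, 17:30-18:30.
Divya free: 15:15-17:15, 18:00-18:30, 19:00-20:30.
Oliver free: 11:45-16:45, 20:00-20:30.
Gabriel free: 08:15-09:30, 09:45-14:45, 16:00-16:45, 18:00-20:45.
Nadia ∩ Jonas: 11:45-13:00, 15:15-16:15.
Nadia ∩ Jonas ∩ Wiremu: 11:45-13:00.
Nadia ∩ Jonas ∩ Wiremu ∩ Divya: ∅.
Nadia ∩ Jonas ∩ Wiremu ∩ Divya ∩ Oliver: ∅.
Nadia ∩ Jonas ∩ Wiremu ∩ Divya ∩ Oliver ∩ Gabriel: ∅.
There is no time when everyone is free.
No common window exists, so the longest block is 0 minutes.

0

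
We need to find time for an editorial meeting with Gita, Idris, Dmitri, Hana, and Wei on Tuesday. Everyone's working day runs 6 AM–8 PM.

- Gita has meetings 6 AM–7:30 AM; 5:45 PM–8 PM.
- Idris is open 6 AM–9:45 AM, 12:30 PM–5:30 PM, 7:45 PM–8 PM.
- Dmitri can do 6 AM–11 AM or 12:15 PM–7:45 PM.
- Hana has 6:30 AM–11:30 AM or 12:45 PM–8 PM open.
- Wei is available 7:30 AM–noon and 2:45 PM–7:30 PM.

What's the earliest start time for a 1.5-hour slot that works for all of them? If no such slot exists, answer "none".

07:30

Gita free: 07:30-17:45 (invert busy blocks within the working day).
Idris free: 06:00-09:45, 12:30-17:30, 19:45-20:00.
Dmitri free: 06:00-11:00, 12:15-19:45.
Hana free: 06:30-11:30, 12:45-20:00.
Wei free: 07:30-12:00, 14:45-19:30.
Gita ∩ Idris: 07:30-09:45, 12:30-17:30.
Gita ∩ Idris ∩ Dmitri: 07:30-09:45, 12:30-17:30.
Gita ∩ Idris ∩ Dmitri ∩ Hana: 07:30-09:45, 12:45-17:30.
Gita ∩ Idris ∩ Dmitri ∩ Hana ∩ Wei: 07:30-09:45, 14:45-17:30.
The first common window of at least 90 minutes is 07:30-09:45, so the earliest start is 07:30.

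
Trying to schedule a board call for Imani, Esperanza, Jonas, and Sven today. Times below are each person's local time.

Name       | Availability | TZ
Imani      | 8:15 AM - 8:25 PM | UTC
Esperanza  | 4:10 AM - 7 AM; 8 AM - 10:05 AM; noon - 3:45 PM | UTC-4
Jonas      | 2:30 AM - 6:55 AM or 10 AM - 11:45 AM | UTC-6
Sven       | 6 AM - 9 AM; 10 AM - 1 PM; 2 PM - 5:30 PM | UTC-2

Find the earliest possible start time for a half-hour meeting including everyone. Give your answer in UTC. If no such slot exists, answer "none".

Imani in UTC: 08:15-20:25.
Esperanza in UTC: 08:10-11:00, 12:00-14:05, 16:00-19:45 (add 4h to convert from UTC-4).
Jonas in UTC: 08:30-12:55, 16:00-17:45 (add 6h to convert from UTC-6).
Sven in UTC: 08:00-11:00, 12:00-15:00, 16:00-19:30 (add 2h to convert from UTC-2).
Imani ∩ Esperanza: 08:15-11:00, 12:00-14:05, 16:00-19:45.
Imani ∩ Esperanza ∩ Jonas: 08:30-11:00, 12:00-12:55, 16:00-17:45.
Imani ∩ Esperanza ∩ Jonas ∩ Sven: 08:30-11:00, 12:00-12:55, 16:00-17:45.
Those are the intersection windows.
The first common window of at least 30 minutes is 08:30-11:00, so the earliest start is 08:30.

08:30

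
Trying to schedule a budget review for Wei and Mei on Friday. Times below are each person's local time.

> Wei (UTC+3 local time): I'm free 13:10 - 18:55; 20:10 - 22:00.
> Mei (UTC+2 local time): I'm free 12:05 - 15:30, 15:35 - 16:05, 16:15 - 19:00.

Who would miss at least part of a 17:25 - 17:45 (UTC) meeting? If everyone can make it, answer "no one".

Wei in UTC: 10:10-15:55, 17:10-19:00 (subtract 3h to convert from UTC+3).
Mei in UTC: 10:05-13:30, 13:35-14:05, 14:15-17:00 (subtract 2h to convert from UTC+2).
Wei: free for 17:25-17:45. Mei: not fully free for 17:25-17:45.

Mei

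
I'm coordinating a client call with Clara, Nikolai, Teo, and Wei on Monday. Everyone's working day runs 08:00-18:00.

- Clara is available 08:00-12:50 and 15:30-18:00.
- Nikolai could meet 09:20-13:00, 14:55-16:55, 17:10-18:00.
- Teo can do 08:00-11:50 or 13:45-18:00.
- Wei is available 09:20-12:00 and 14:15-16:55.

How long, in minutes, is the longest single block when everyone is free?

Clara ∩ Nikolai: 09:20-12:50, 15:30-16:55, 17:10-18:00.
Clara ∩ Nikolai ∩ Teo: 09:20-11:50, 15:30-16:55, 17:10-18:00.
Clara ∩ Nikolai ∩ Teo ∩ Wei: 09:20-11:50, 15:30-16:55.
Those are the intersection windows.
The longest is 09:20-11:50 at 150 minutes.

150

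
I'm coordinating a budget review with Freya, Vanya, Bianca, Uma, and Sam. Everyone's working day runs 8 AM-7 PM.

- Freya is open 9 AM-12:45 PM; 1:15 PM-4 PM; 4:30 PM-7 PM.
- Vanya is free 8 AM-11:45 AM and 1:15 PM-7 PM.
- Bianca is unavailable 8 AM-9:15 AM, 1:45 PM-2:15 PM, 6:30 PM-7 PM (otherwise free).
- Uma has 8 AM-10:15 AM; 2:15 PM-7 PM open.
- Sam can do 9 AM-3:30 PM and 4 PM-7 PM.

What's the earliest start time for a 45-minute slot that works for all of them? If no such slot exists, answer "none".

09:15

Freya free: 09:00-12:45, 13:15-16:00, 16:30-19:00.
Vanya free: 08:00-11:45, 13:15-19:00.
Bianca free: 09:15-13:45, 14:15-18:30 (invert busy blocks within the working day).
Uma free: 08:00-10:15, 14:15-19:00.
Sam free: 09:00-15:30, 16:00-19:00.
Freya ∩ Vanya: 09:00-11:45, 13:15-16:00, 16:30-19:00.
Freya ∩ Vanya ∩ Bianca: 09:15-11:45, 13:15-13:45, 14:15-16:00, 16:30-18:30.
Freya ∩ Vanya ∩ Bianca ∩ Uma: 09:15-10:15, 14:15-16:00, 16:30-18:30.
Freya ∩ Vanya ∩ Bianca ∩ Uma ∩ Sam: 09:15-10:15, 14:15-15:30, 16:30-18:30.
So the common availability across everyone is 09:15-10:15, 14:15-15:30, 16:30-18:30.
The first common window of at least 45 minutes is 09:15-10:15, so the earliest start is 09:15.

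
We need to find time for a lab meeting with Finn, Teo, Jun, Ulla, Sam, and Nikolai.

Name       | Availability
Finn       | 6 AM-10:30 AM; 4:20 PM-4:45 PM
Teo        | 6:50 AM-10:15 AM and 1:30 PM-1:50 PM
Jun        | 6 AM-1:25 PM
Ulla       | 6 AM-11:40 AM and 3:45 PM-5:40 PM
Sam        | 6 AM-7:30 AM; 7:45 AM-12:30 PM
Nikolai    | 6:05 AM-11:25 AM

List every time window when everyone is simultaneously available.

Finn ∩ Teo: 06:50-10:15.
Finn ∩ Teo ∩ Jun: 06:50-10:15.
Finn ∩ Teo ∩ Jun ∩ Ulla: 06:50-10:15.
Finn ∩ Teo ∩ Jun ∩ Ulla ∩ Sam: 06:50-07:30, 07:45-10:15.
Finn ∩ Teo ∩ Jun ∩ Ulla ∩ Sam ∩ Nikolai: 06:50-07:30, 07:45-10:15.
Those are the intersection windows.

06:50-07:30, 07:45-10:15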